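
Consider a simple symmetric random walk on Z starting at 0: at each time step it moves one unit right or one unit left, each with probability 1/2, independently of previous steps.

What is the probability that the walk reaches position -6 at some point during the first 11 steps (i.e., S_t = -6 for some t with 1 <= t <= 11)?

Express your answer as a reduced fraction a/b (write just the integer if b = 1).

Count via complement. Let g(t,s) = #length-t paths at position s with S_1..S_t all ≠ -6.
g(t,s) = g(t-1,s-1) + g(t-1,s+1) for s ≠ -6; g(t,-6) = 0.
t=0: g(0,0)=1
t=1: g(1,-1)=1 g(1,1)=1
t=2: g(2,-2)=1 g(2,0)=2 g(2,2)=1
t=3: g(3,-3)=1 g(3,-1)=3 g(3,1)=3 g(3,3)=1
t=4: g(4,-4)=1 g(4,-2)=4 g(4,0)=6 g(4,2)=4 g(4,4)=1
t=5: g(5,-5)=1 g(5,-3)=5 g(5,-1)=10 g(5,1)=10 g(5,3)=5 g(5,5)=1
t=6: g(6,-4)=6 g(6,-2)=15 g(6,0)=20 g(6,2)=15 g(6,4)=6 g(6,6)=1
t=7: g(7,-5)=6 g(7,-3)=21 g(7,-1)=35 g(7,1)=35 g(7,3)=21 g(7,5)=7 g(7,7)=1
t=8: g(8,-4)=27 g(8,-2)=56 g(8,0)=70 g(8,2)=56 g(8,4)=28 g(8,6)=8 g(8,8)=1
t=9: g(9,-5)=27 g(9,-3)=83 g(9,-1)=126 g(9,1)=126 g(9,3)=84 g(9,5)=36 g(9,7)=9 g(9,9)=1
t=10: g(10,-4)=110 g(10,-2)=209 g(10,0)=252 g(10,2)=210 g(10,4)=120 g(10,6)=45 g(10,8)=10 g(10,10)=1
t=11: g(11,-5)=110 g(11,-3)=319 g(11,-1)=461 g(11,1)=462 g(11,3)=330 g(11,5)=165 g(11,7)=55 g(11,9)=11 g(11,11)=1
Paths never hitting -6: Σ_s g(11,s) = 1914
Paths hitting -6: 2^11 - 1914 = 134
P = 134/2048 = 67/1024

Answer: 67/1024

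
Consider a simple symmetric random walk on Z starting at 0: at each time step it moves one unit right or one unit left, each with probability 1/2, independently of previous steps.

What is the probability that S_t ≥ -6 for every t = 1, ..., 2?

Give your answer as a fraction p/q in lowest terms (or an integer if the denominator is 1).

Let f(t,s) = #length-t paths at position s with S_1..S_t all ≥ -6.
f(t,s) = f(t-1,s-1) + f(t-1,s+1) for s ≥ -6; f(t,s) = 0 for s < -6.
t=0: f(0,0)=1
t=1: f(1,-1)=1 f(1,1)=1
t=2: f(2,-2)=1 f(2,0)=2 f(2,2)=1
Σ_s f(2,s) = 4
P = 4/4 = 1

Answer: 1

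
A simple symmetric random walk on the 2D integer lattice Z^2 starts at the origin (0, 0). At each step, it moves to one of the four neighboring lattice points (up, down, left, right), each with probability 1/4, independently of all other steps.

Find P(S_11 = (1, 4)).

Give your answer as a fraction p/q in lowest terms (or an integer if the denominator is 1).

Answer: 27225/2097152

Derivation:
Let h be the number of horizontal steps (so 11-h are vertical). To end at (1,4) need (h+1)/2 right-steps and ((11-h)+4)/2 up-steps.
Sum over h with 1 ≤ h ≤ 7, h ≡ 1 (mod 2), 11-h ≡ 0 (mod 2):
h=1: C(11,1)·C(1,1)·C(10,7) = 11·1·120 = 1320
h=3: C(11,3)·C(3,2)·C(8,6) = 165·3·28 = 13860
h=5: C(11,5)·C(5,3)·C(6,5) = 462·10·6 = 27720
h=7: C(11,7)·C(7,4)·C(4,4) = 330·35·1 = 11550
Total favorable: 54450
Total paths: 4^11 = 4194304
P = 54450/4194304 = 27225/2097152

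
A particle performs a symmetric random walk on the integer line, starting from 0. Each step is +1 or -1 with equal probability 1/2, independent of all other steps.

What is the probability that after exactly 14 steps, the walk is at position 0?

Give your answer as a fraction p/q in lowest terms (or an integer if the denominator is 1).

Answer: 429/2048

Derivation:
To return to 0 after 14 steps: need exactly 7 steps of +1 and 7 of -1.
Favorable paths: C(14,7) = 3432
Total paths: 2^14 = 16384
P = 3432/16384 = 429/2048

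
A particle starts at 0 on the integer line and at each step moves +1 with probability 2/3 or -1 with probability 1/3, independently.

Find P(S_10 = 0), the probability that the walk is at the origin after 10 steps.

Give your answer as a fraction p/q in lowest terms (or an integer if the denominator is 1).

To be at 0 after 10 steps: need exactly 5 steps of +1 and 5 of -1.
Number of such sequences: C(10,5) = 252
Each has probability (2/3)^5 · (1/3)^5 = 32/59049
P = 252 · 32/59049 = 896/6561

Answer: 896/6561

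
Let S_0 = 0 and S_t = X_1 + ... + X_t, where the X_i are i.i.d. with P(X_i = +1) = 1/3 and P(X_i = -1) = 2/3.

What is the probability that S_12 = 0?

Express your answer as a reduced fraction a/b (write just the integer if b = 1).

To be at 0 after 12 steps: need exactly 6 steps of +1 and 6 of -1.
Number of such sequences: C(12,6) = 924
Each has probability (1/3)^6 · (2/3)^6 = 64/531441
P = 924 · 64/531441 = 19712/177147

Answer: 19712/177147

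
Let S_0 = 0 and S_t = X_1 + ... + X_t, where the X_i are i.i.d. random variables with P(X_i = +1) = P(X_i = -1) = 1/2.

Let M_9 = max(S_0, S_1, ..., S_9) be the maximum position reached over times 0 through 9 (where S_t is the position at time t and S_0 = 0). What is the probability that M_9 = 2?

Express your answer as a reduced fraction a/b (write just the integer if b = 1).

Answer: 21/128

Derivation:
Let M_9 = max(S_0,...,S_9). Use the reflection principle: for j ≥ 1, #{paths with M_9 ≥ j} = #{S_9 ≥ j} + #{S_9 ≥ j+1}.
By reflection, #{M_9 ≥ 2} = #{S_9 ≥ 2} + #{S_9 ≥ 3} = 130 + 130 = 260.
#{M_9 ≥ 3} = #{S_9 ≥ 3} + #{S_9 ≥ 4} = 130 + 46 = 176.
#{M_9 = 2} = 260 - 176 = 84.
P(M_9 = 2) = 84/512 = 21/128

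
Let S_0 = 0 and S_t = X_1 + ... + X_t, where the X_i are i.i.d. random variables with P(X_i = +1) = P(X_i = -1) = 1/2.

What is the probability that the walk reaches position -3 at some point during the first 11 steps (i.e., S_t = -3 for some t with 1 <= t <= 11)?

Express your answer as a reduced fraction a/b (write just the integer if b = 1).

Answer: 397/1024

Derivation:
Count via complement. Let g(t,s) = #length-t paths at position s with S_1..S_t all ≠ -3.
g(t,s) = g(t-1,s-1) + g(t-1,s+1) for s ≠ -3; g(t,-3) = 0.
t=0: g(0,0)=1
t=1: g(1,-1)=1 g(1,1)=1
t=2: g(2,-2)=1 g(2,0)=2 g(2,2)=1
t=3: g(3,-1)=3 g(3,1)=3 g(3,3)=1
t=4: g(4,-2)=3 g(4,0)=6 g(4,2)=4 g(4,4)=1
t=5: g(5,-1)=9 g(5,1)=10 g(5,3)=5 g(5,5)=1
t=6: g(6,-2)=9 g(6,0)=19 g(6,2)=15 g(6,4)=6 g(6,6)=1
t=7: g(7,-1)=28 g(7,1)=34 g(7,3)=21 g(7,5)=7 g(7,7)=1
t=8: g(8,-2)=28 g(8,0)=62 g(8,2)=55 g(8,4)=28 g(8,6)=8 g(8,8)=1
t=9: g(9,-1)=90 g(9,1)=117 g(9,3)=83 g(9,5)=36 g(9,7)=9 g(9,9)=1
t=10: g(10,-2)=90 g(10,0)=207 g(10,2)=200 g(10,4)=119 g(10,6)=45 g(10,8)=10 g(10,10)=1
t=11: g(11,-1)=297 g(11,1)=407 g(11,3)=319 g(11,5)=164 g(11,7)=55 g(11,9)=11 g(11,11)=1
Paths never hitting -3: Σ_s g(11,s) = 1254
Paths hitting -3: 2^11 - 1254 = 794
P = 794/2048 = 397/1024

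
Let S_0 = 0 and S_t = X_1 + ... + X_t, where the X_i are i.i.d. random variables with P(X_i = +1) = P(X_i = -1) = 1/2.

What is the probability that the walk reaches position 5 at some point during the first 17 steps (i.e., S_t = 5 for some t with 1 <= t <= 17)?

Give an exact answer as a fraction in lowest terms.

Count via complement. Let g(t,s) = #length-t paths at position s with S_1..S_t all ≠ 5.
g(t,s) = g(t-1,s-1) + g(t-1,s+1) for s ≠ 5; g(t,5) = 0.
t=0: g(0,0)=1
t=1: g(1,-1)=1 g(1,1)=1
t=2: g(2,-2)=1 g(2,0)=2 g(2,2)=1
t=3: g(3,-3)=1 g(3,-1)=3 g(3,1)=3 g(3,3)=1
t=4: g(4,-4)=1 g(4,-2)=4 g(4,0)=6 g(4,2)=4 g(4,4)=1
t=5: g(5,-5)=1 g(5,-3)=5 g(5,-1)=10 g(5,1)=10 g(5,3)=5
t=6: g(6,-6)=1 g(6,-4)=6 g(6,-2)=15 g(6,0)=20 g(6,2)=15 g(6,4)=5
t=7: g(7,-7)=1 g(7,-5)=7 g(7,-3)=21 g(7,-1)=35 g(7,1)=35 g(7,3)=20
t=8: g(8,-8)=1 g(8,-6)=8 g(8,-4)=28 g(8,-2)=56 g(8,0)=70 g(8,2)=55 g(8,4)=20
t=9: g(9,-9)=1 g(9,-7)=9 g(9,-5)=36 g(9,-3)=84 g(9,-1)=126 g(9,1)=125 g(9,3)=75
t=10: g(10,-10)=1 g(10,-8)=10 g(10,-6)=45 g(10,-4)=120 g(10,-2)=210 g(10,0)=251 g(10,2)=200 g(10,4)=75
t=11: g(11,-11)=1 g(11,-9)=11 g(11,-7)=55 g(11,-5)=165 g(11,-3)=330 g(11,-1)=461 g(11,1)=451 g(11,3)=275
t=12: g(12,-12)=1 g(12,-10)=12 g(12,-8)=66 g(12,-6)=220 g(12,-4)=495 g(12,-2)=791 g(12,0)=912 g(12,2)=726 g(12,4)=275
t=13: g(13,-13)=1 g(13,-11)=13 g(13,-9)=78 g(13,-7)=286 g(13,-5)=715 g(13,-3)=1286 g(13,-1)=1703 g(13,1)=1638 g(13,3)=1001
t=14: g(14,-14)=1 g(14,-12)=14 g(14,-10)=91 g(14,-8)=364 g(14,-6)=1001 g(14,-4)=2001 g(14,-2)=2989 g(14,0)=3341 g(14,2)=2639 g(14,4)=1001
t=15: g(15,-15)=1 g(15,-13)=15 g(15,-11)=105 g(15,-9)=455 g(15,-7)=1365 g(15,-5)=3002 g(15,-3)=4990 g(15,-1)=6330 g(15,1)=5980 g(15,3)=3640
t=16: g(16,-16)=1 g(16,-14)=16 g(16,-12)=120 g(16,-10)=560 g(16,-8)=1820 g(16,-6)=4367 g(16,-4)=7992 g(16,-2)=11320 g(16,0)=12310 g(16,2)=9620 g(16,4)=3640
t=17: g(17,-17)=1 g(17,-15)=17 g(17,-13)=136 g(17,-11)=680 g(17,-9)=2380 g(17,-7)=6187 g(17,-5)=12359 g(17,-3)=19312 g(17,-1)=23630 g(17,1)=21930 g(17,3)=13260
Paths never hitting 5: Σ_s g(17,s) = 99892
Paths hitting 5: 2^17 - 99892 = 31180
P = 31180/131072 = 7795/32768

Answer: 7795/32768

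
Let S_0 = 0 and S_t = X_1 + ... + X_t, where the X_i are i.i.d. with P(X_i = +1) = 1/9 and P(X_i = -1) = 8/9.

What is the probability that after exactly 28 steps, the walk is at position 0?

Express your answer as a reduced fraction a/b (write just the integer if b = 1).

To be at 0 after 28 steps: need exactly 14 steps of +1 and 14 of -1.
Number of such sequences: C(28,14) = 40116600
Each has probability (1/9)^14 · (8/9)^14 = 4398046511104/523347633027360537213511521
P = 40116600 · 4398046511104/523347633027360537213511521 = 6534617506198323200/19383245667680019896796723

Answer: 6534617506198323200/19383245667680019896796723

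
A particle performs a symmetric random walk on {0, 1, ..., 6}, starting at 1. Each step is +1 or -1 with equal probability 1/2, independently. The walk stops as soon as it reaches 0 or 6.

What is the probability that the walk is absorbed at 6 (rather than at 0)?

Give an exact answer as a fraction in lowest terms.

Answer: 1/6

Derivation:
Symmetric walk (p = 1/2): the harmonic-function argument gives P(hit 6 before 0 | start at 1) = a/N.
P = 1/6 = 1/6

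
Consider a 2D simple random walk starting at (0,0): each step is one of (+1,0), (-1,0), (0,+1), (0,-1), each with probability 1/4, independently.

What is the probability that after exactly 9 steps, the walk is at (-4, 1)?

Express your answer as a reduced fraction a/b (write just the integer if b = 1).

Let h be the number of horizontal steps (so 9-h are vertical). To end at (-4,1) need (h-4)/2 right-steps and ((9-h)+1)/2 up-steps.
Sum over h with 4 ≤ h ≤ 8, h ≡ 0 (mod 2), 9-h ≡ 1 (mod 2):
h=4: C(9,4)·C(4,0)·C(5,3) = 126·1·10 = 1260
h=6: C(9,6)·C(6,1)·C(3,2) = 84·6·3 = 1512
h=8: C(9,8)·C(8,2)·C(1,1) = 9·28·1 = 252
Total favorable: 3024
Total paths: 4^9 = 262144
P = 3024/262144 = 189/16384

Answer: 189/16384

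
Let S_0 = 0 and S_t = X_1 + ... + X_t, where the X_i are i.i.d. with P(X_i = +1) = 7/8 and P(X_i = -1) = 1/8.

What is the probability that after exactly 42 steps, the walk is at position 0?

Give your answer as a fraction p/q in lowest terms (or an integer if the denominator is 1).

To be at 0 after 42 steps: need exactly 21 steps of +1 and 21 of -1.
Number of such sequences: C(42,21) = 538257874440
Each has probability (7/8)^21 · (1/8)^21 = 558545864083284007/85070591730234615865843651857942052864
P = 538257874440 · 558545864083284007/85070591730234615865843651857942052864 = 37580213697340198592833260135/10633823966279326983230456482242756608

Answer: 37580213697340198592833260135/10633823966279326983230456482242756608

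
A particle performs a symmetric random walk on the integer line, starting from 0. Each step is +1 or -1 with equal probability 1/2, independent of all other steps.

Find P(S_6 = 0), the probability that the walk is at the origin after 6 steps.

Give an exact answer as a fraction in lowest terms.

Answer: 5/16

Derivation:
To return to 0 after 6 steps: need exactly 3 steps of +1 and 3 of -1.
Favorable paths: C(6,3) = 20
Total paths: 2^6 = 64
P = 20/64 = 5/16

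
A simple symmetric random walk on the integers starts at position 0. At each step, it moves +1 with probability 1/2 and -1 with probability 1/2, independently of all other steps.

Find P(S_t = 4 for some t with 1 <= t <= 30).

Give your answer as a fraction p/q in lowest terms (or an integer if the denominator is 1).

Answer: 15875597/33554432

Derivation:
Count via complement. Let g(t,s) = #length-t paths at position s with S_1..S_t all ≠ 4.
g(t,s) = g(t-1,s-1) + g(t-1,s+1) for s ≠ 4; g(t,4) = 0.
t=0: g(0,0)=1
t=1: g(1,-1)=1 g(1,1)=1
t=2: g(2,-2)=1 g(2,0)=2 g(2,2)=1
t=3: g(3,-3)=1 g(3,-1)=3 g(3,1)=3 g(3,3)=1
t=4: g(4,-4)=1 g(4,-2)=4 g(4,0)=6 g(4,2)=4
t=5: g(5,-5)=1 g(5,-3)=5 g(5,-1)=10 g(5,1)=10 g(5,3)=4
t=6: g(6,-6)=1 g(6,-4)=6 g(6,-2)=15 g(6,0)=20 g(6,2)=14
t=7: g(7,-7)=1 g(7,-5)=7 g(7,-3)=21 g(7,-1)=35 g(7,1)=34 g(7,3)=14
t=8: g(8,-8)=1 g(8,-6)=8 g(8,-4)=28 g(8,-2)=56 g(8,0)=69 g(8,2)=48
t=9: g(9,-9)=1 g(9,-7)=9 g(9,-5)=36 g(9,-3)=84 g(9,-1)=125 g(9,1)=117 g(9,3)=48
t=10: g(10,-10)=1 g(10,-8)=10 g(10,-6)=45 g(10,-4)=120 g(10,-2)=209 g(10,0)=242 g(10,2)=165
t=11: g(11,-11)=1 g(11,-9)=11 g(11,-7)=55 g(11,-5)=165 g(11,-3)=329 g(11,-1)=451 g(11,1)=407 g(11,3)=165
t=12: g(12,-12)=1 g(12,-10)=12 g(12,-8)=66 g(12,-6)=220 g(12,-4)=494 g(12,-2)=780 g(12,0)=858 g(12,2)=572
t=13: g(13,-13)=1 g(13,-11)=13 g(13,-9)=78 g(13,-7)=286 g(13,-5)=714 g(13,-3)=1274 g(13,-1)=1638 g(13,1)=1430 g(13,3)=572
t=14: g(14,-14)=1 g(14,-12)=14 g(14,-10)=91 g(14,-8)=364 g(14,-6)=1000 g(14,-4)=1988 g(14,-2)=2912 g(14,0)=3068 g(14,2)=2002
t=15: g(15,-15)=1 g(15,-13)=15 g(15,-11)=105 g(15,-9)=455 g(15,-7)=1364 g(15,-5)=2988 g(15,-3)=4900 g(15,-1)=5980 g(15,1)=5070 g(15,3)=2002
t=16: g(16,-16)=1 g(16,-14)=16 g(16,-12)=120 g(16,-10)=560 g(16,-8)=1819 g(16,-6)=4352 g(16,-4)=7888 g(16,-2)=10880 g(16,0)=11050 g(16,2)=7072
t=17: g(17,-17)=1 g(17,-15)=17 g(17,-13)=136 g(17,-11)=680 g(17,-9)=2379 g(17,-7)=6171 g(17,-5)=12240 g(17,-3)=18768 g(17,-1)=21930 g(17,1)=18122 g(17,3)=7072
t=18: g(18,-18)=1 g(18,-16)=18 g(18,-14)=153 g(18,-12)=816 g(18,-10)=3059 g(18,-8)=8550 g(18,-6)=18411 g(18,-4)=31008 g(18,-2)=40698 g(18,0)=40052 g(18,2)=25194
t=19: g(19,-19)=1 g(19,-17)=19 g(19,-15)=171 g(19,-13)=969 g(19,-11)=3875 g(19,-9)=11609 g(19,-7)=26961 g(19,-5)=49419 g(19,-3)=71706 g(19,-1)=80750 g(19,1)=65246 g(19,3)=25194
t=20: g(20,-20)=1 g(20,-18)=20 g(20,-16)=190 g(20,-14)=1140 g(20,-12)=4844 g(20,-10)=15484 g(20,-8)=38570 g(20,-6)=76380 g(20,-4)=121125 g(20,-2)=152456 g(20,0)=145996 g(20,2)=90440
t=21: g(21,-21)=1 g(21,-19)=21 g(21,-17)=210 g(21,-15)=1330 g(21,-13)=5984 g(21,-11)=20328 g(21,-9)=54054 g(21,-7)=114950 g(21,-5)=197505 g(21,-3)=273581 g(21,-1)=298452 g(21,1)=236436 g(21,3)=90440
t=22: g(22,-22)=1 g(22,-20)=22 g(22,-18)=231 g(22,-16)=1540 g(22,-14)=7314 g(22,-12)=26312 g(22,-10)=74382 g(22,-8)=169004 g(22,-6)=312455 g(22,-4)=471086 g(22,-2)=572033 g(22,0)=534888 g(22,2)=326876
t=23: g(23,-23)=1 g(23,-21)=23 g(23,-19)=253 g(23,-17)=1771 g(23,-15)=8854 g(23,-13)=33626 g(23,-11)=100694 g(23,-9)=243386 g(23,-7)=481459 g(23,-5)=783541 g(23,-3)=1043119 g(23,-1)=1106921 g(23,1)=861764 g(23,3)=326876
t=24: g(24,-24)=1 g(24,-22)=24 g(24,-20)=276 g(24,-18)=2024 g(24,-16)=10625 g(24,-14)=42480 g(24,-12)=134320 g(24,-10)=344080 g(24,-8)=724845 g(24,-6)=1265000 g(24,-4)=1826660 g(24,-2)=2150040 g(24,0)=1968685 g(24,2)=1188640
t=25: g(25,-25)=1 g(25,-23)=25 g(25,-21)=300 g(25,-19)=2300 g(25,-17)=12649 g(25,-15)=53105 g(25,-13)=176800 g(25,-11)=478400 g(25,-9)=1068925 g(25,-7)=1989845 g(25,-5)=3091660 g(25,-3)=3976700 g(25,-1)=4118725 g(25,1)=3157325 g(25,3)=1188640
t=26: g(26,-26)=1 g(26,-24)=26 g(26,-22)=325 g(26,-20)=2600 g(26,-18)=14949 g(26,-16)=65754 g(26,-14)=229905 g(26,-12)=655200 g(26,-10)=1547325 g(26,-8)=3058770 g(26,-6)=5081505 g(26,-4)=7068360 g(26,-2)=8095425 g(26,0)=7276050 g(26,2)=4345965
t=27: g(27,-27)=1 g(27,-25)=27 g(27,-23)=351 g(27,-21)=2925 g(27,-19)=17549 g(27,-17)=80703 g(27,-15)=295659 g(27,-13)=885105 g(27,-11)=2202525 g(27,-9)=4606095 g(27,-7)=8140275 g(27,-5)=12149865 g(27,-3)=15163785 g(27,-1)=15371475 g(27,1)=11622015 g(27,3)=4345965
t=28: g(28,-28)=1 g(28,-26)=28 g(28,-24)=378 g(28,-22)=3276 g(28,-20)=20474 g(28,-18)=98252 g(28,-16)=376362 g(28,-14)=1180764 g(28,-12)=3087630 g(28,-10)=6808620 g(28,-8)=12746370 g(28,-6)=20290140 g(28,-4)=27313650 g(28,-2)=30535260 g(28,0)=26993490 g(28,2)=15967980
t=29: g(29,-29)=1 g(29,-27)=29 g(29,-25)=406 g(29,-23)=3654 g(29,-21)=23750 g(29,-19)=118726 g(29,-17)=474614 g(29,-15)=1557126 g(29,-13)=4268394 g(29,-11)=9896250 g(29,-9)=19554990 g(29,-7)=33036510 g(29,-5)=47603790 g(29,-3)=57848910 g(29,-1)=57528750 g(29,1)=42961470 g(29,3)=15967980
t=30: g(30,-30)=1 g(30,-28)=30 g(30,-26)=435 g(30,-24)=4060 g(30,-22)=27404 g(30,-20)=142476 g(30,-18)=593340 g(30,-16)=2031740 g(30,-14)=5825520 g(30,-12)=14164644 g(30,-10)=29451240 g(30,-8)=52591500 g(30,-6)=80640300 g(30,-4)=105452700 g(30,-2)=115377660 g(30,0)=100490220 g(30,2)=58929450
Paths never hitting 4: Σ_s g(30,s) = 565722720
Paths hitting 4: 2^30 - 565722720 = 508019104
P = 508019104/1073741824 = 15875597/33554432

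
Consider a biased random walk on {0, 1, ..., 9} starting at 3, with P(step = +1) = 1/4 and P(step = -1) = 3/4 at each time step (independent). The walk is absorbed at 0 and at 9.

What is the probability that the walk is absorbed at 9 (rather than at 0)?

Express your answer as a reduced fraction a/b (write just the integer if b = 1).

Answer: 1/757

Derivation:
Biased walk: p = 1/4, q = 3/4, r = q/p = 3
Gambler's ruin: P(hit 9 before 0 | start at 3) = (1 - r^a)/(1 - r^N)
r^3 = 27; r^9 = 19683
P = (1 - 27) / (1 - 19683) = -26 / -19682 = 1/757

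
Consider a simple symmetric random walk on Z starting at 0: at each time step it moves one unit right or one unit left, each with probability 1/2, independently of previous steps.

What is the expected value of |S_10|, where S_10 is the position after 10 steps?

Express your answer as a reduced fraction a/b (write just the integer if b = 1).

S_10 takes values m ≡ 0 (mod 2) with |m| ≤ 10; P(S_10=m) = C(10,(10+m)/2)/2^10.
Total paths: 2^10 = 1024
Distribution: P(S=-10)=1/1024, P(S=-8)=10/1024, P(S=-6)=45/1024, P(S=-4)=120/1024, P(S=-2)=210/1024, P(S=0)=252/1024, P(S=2)=210/1024, P(S=4)=120/1024, P(S=6)=45/1024, P(S=8)=10/1024, P(S=10)=1/1024
E[|S_10|] = Σ_m |m|·P(S_10=m) = 2520/1024 = 315/128

Answer: 315/128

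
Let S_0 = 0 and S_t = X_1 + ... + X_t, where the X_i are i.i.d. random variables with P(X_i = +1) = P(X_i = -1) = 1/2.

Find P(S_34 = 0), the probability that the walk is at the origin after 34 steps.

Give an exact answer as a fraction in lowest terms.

To return to 0 after 34 steps: need exactly 17 steps of +1 and 17 of -1.
Favorable paths: C(34,17) = 2333606220
Total paths: 2^34 = 17179869184
P = 2333606220/17179869184 = 583401555/4294967296

Answer: 583401555/4294967296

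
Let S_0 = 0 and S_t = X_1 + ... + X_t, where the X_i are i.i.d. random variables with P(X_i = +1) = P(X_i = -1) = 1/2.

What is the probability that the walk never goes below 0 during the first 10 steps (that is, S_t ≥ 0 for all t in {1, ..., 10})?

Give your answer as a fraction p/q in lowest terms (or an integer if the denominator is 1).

Let f(t,s) = #length-t paths at position s with S_1..S_t all ≥ 0.
f(t,s) = f(t-1,s-1) + f(t-1,s+1) for s ≥ 0; f(t,s) = 0 for s < 0.
t=0: f(0,0)=1
t=1: f(1,1)=1
t=2: f(2,0)=1 f(2,2)=1
t=3: f(3,1)=2 f(3,3)=1
t=4: f(4,0)=2 f(4,2)=3 f(4,4)=1
t=5: f(5,1)=5 f(5,3)=4 f(5,5)=1
t=6: f(6,0)=5 f(6,2)=9 f(6,4)=5 f(6,6)=1
t=7: f(7,1)=14 f(7,3)=14 f(7,5)=6 f(7,7)=1
t=8: f(8,0)=14 f(8,2)=28 f(8,4)=20 f(8,6)=7 f(8,8)=1
t=9: f(9,1)=42 f(9,3)=48 f(9,5)=27 f(9,7)=8 f(9,9)=1
t=10: f(10,0)=42 f(10,2)=90 f(10,4)=75 f(10,6)=35 f(10,8)=9 f(10,10)=1
Σ_s f(10,s) = 252
P = 252/1024 = 63/256

Answer: 63/256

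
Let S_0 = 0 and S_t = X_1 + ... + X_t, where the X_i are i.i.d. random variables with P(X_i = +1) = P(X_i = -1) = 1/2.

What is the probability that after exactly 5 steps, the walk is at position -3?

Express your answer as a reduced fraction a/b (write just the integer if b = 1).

Answer: 5/32

Derivation:
To reach position -3 after 5 steps: need 1 step of +1 and 4 of -1.
Favorable paths: C(5,1) = 5
Total paths: 2^5 = 32
P = 5/32 = 5/32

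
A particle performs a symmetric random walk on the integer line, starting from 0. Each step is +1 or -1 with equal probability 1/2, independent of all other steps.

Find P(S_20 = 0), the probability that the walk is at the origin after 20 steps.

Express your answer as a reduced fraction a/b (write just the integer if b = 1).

Answer: 46189/262144

Derivation:
To return to 0 after 20 steps: need exactly 10 steps of +1 and 10 of -1.
Favorable paths: C(20,10) = 184756
Total paths: 2^20 = 1048576
P = 184756/1048576 = 46189/262144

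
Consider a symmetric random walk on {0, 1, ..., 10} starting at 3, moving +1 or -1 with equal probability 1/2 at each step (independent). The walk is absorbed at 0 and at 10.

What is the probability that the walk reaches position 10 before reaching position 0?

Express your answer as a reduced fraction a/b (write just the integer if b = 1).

Answer: 3/10

Derivation:
Symmetric walk (p = 1/2): the harmonic-function argument gives P(hit 10 before 0 | start at 3) = a/N.
P = 3/10 = 3/10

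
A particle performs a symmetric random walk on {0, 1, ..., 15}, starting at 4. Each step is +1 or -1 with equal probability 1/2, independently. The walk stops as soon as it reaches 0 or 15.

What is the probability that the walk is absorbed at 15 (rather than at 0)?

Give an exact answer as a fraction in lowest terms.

Symmetric walk (p = 1/2): the harmonic-function argument gives P(hit 15 before 0 | start at 4) = a/N.
P = 4/15 = 4/15

Answer: 4/15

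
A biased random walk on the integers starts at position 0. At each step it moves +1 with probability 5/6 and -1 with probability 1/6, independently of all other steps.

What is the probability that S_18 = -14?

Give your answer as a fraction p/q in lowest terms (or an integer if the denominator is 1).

To reach position -14 after 18 steps: need 2 steps of +1 and 16 steps of -1.
Number of such sequences: C(18,2) = 153
Each has probability (5/6)^2 · (1/6)^16 = 25/101559956668416
P = 153 · 25/101559956668416 = 425/11284439629824

Answer: 425/11284439629824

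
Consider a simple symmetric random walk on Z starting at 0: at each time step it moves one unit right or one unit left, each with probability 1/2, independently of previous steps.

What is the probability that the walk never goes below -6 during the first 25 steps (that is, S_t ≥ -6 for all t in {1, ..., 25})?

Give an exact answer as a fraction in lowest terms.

Answer: 27895895/33554432

Derivation:
Let f(t,s) = #length-t paths at position s with S_1..S_t all ≥ -6.
f(t,s) = f(t-1,s-1) + f(t-1,s+1) for s ≥ -6; f(t,s) = 0 for s < -6.
t=0: f(0,0)=1
t=1: f(1,-1)=1 f(1,1)=1
t=2: f(2,-2)=1 f(2,0)=2 f(2,2)=1
t=3: f(3,-3)=1 f(3,-1)=3 f(3,1)=3 f(3,3)=1
t=4: f(4,-4)=1 f(4,-2)=4 f(4,0)=6 f(4,2)=4 f(4,4)=1
t=5: f(5,-5)=1 f(5,-3)=5 f(5,-1)=10 f(5,1)=10 f(5,3)=5 f(5,5)=1
t=6: f(6,-6)=1 f(6,-4)=6 f(6,-2)=15 f(6,0)=20 f(6,2)=15 f(6,4)=6 f(6,6)=1
t=7: f(7,-5)=7 f(7,-3)=21 f(7,-1)=35 f(7,1)=35 f(7,3)=21 f(7,5)=7 f(7,7)=1
t=8: f(8,-6)=7 f(8,-4)=28 f(8,-2)=56 f(8,0)=70 f(8,2)=56 f(8,4)=28 f(8,6)=8 f(8,8)=1
t=9: f(9,-5)=35 f(9,-3)=84 f(9,-1)=126 f(9,1)=126 f(9,3)=84 f(9,5)=36 f(9,7)=9 f(9,9)=1
t=10: f(10,-6)=35 f(10,-4)=119 f(10,-2)=210 f(10,0)=252 f(10,2)=210 f(10,4)=120 f(10,6)=45 f(10,8)=10 f(10,10)=1
t=11: f(11,-5)=154 f(11,-3)=329 f(11,-1)=462 f(11,1)=462 f(11,3)=330 f(11,5)=165 f(11,7)=55 f(11,9)=11 f(11,11)=1
t=12: f(12,-6)=154 f(12,-4)=483 f(12,-2)=791 f(12,0)=924 f(12,2)=792 f(12,4)=495 f(12,6)=220 f(12,8)=66 f(12,10)=12 f(12,12)=1
t=13: f(13,-5)=637 f(13,-3)=1274 f(13,-1)=1715 f(13,1)=1716 f(13,3)=1287 f(13,5)=715 f(13,7)=286 f(13,9)=78 f(13,11)=13 f(13,13)=1
t=14: f(14,-6)=637 f(14,-4)=1911 f(14,-2)=2989 f(14,0)=3431 f(14,2)=3003 f(14,4)=2002 f(14,6)=1001 f(14,8)=364 f(14,10)=91 f(14,12)=14 f(14,14)=1
t=15: f(15,-5)=2548 f(15,-3)=4900 f(15,-1)=6420 f(15,1)=6434 f(15,3)=5005 f(15,5)=3003 f(15,7)=1365 f(15,9)=455 f(15,11)=105 f(15,13)=15 f(15,15)=1
t=16: f(16,-6)=2548 f(16,-4)=7448 f(16,-2)=11320 f(16,0)=12854 f(16,2)=11439 f(16,4)=8008 f(16,6)=4368 f(16,8)=1820 f(16,10)=560 f(16,12)=120 f(16,14)=16 f(16,16)=1
t=17: f(17,-5)=9996 f(17,-3)=18768 f(17,-1)=24174 f(17,1)=24293 f(17,3)=19447 f(17,5)=12376 f(17,7)=6188 f(17,9)=2380 f(17,11)=680 f(17,13)=136 f(17,15)=17 f(17,17)=1
t=18: f(18,-6)=9996 f(18,-4)=28764 f(18,-2)=42942 f(18,0)=48467 f(18,2)=43740 f(18,4)=31823 f(18,6)=18564 f(18,8)=8568 f(18,10)=3060 f(18,12)=816 f(18,14)=153 f(18,16)=18 f(18,18)=1
t=19: f(19,-5)=38760 f(19,-3)=71706 f(19,-1)=91409 f(19,1)=92207 f(19,3)=75563 f(19,5)=50387 f(19,7)=27132 f(19,9)=11628 f(19,11)=3876 f(19,13)=969 f(19,15)=171 f(19,17)=19 f(19,19)=1
t=20: f(20,-6)=38760 f(20,-4)=110466 f(20,-2)=163115 f(20,0)=183616 f(20,2)=167770 f(20,4)=125950 f(20,6)=77519 f(20,8)=38760 f(20,10)=15504 f(20,12)=4845 f(20,14)=1140 f(20,16)=190 f(20,18)=20 f(20,20)=1
t=21: f(21,-5)=149226 f(21,-3)=273581 f(21,-1)=346731 f(21,1)=351386 f(21,3)=293720 f(21,5)=203469 f(21,7)=116279 f(21,9)=54264 f(21,11)=20349 f(21,13)=5985 f(21,15)=1330 f(21,17)=210 f(21,19)=21 f(21,21)=1
t=22: f(22,-6)=149226 f(22,-4)=422807 f(22,-2)=620312 f(22,0)=698117 f(22,2)=645106 f(22,4)=497189 f(22,6)=319748 f(22,8)=170543 f(22,10)=74613 f(22,12)=26334 f(22,14)=7315 f(22,16)=1540 f(22,18)=231 f(22,20)=22 f(22,22)=1
t=23: f(23,-5)=572033 f(23,-3)=1043119 f(23,-1)=1318429 f(23,1)=1343223 f(23,3)=1142295 f(23,5)=816937 f(23,7)=490291 f(23,9)=245156 f(23,11)=100947 f(23,13)=33649 f(23,15)=8855 f(23,17)=1771 f(23,19)=253 f(23,21)=23 f(23,23)=1
t=24: f(24,-6)=572033 f(24,-4)=1615152 f(24,-2)=2361548 f(24,0)=2661652 f(24,2)=2485518 f(24,4)=1959232 f(24,6)=1307228 f(24,8)=735447 f(24,10)=346103 f(24,12)=134596 f(24,14)=42504 f(24,16)=10626 f(24,18)=2024 f(24,20)=276 f(24,22)=24 f(24,24)=1
t=25: f(25,-5)=2187185 f(25,-3)=3976700 f(25,-1)=5023200 f(25,1)=5147170 f(25,3)=4444750 f(25,5)=3266460 f(25,7)=2042675 f(25,9)=1081550 f(25,11)=480699 f(25,13)=177100 f(25,15)=53130 f(25,17)=12650 f(25,19)=2300 f(25,21)=300 f(25,23)=25 f(25,25)=1
Σ_s f(25,s) = 27895895
P = 27895895/33554432 = 27895895/33554432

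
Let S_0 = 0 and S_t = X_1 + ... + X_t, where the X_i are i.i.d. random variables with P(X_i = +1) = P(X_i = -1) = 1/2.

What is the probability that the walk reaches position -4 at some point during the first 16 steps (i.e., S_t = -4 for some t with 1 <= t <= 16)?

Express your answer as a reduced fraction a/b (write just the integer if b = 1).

Answer: 10889/32768

Derivation:
Count via complement. Let g(t,s) = #length-t paths at position s with S_1..S_t all ≠ -4.
g(t,s) = g(t-1,s-1) + g(t-1,s+1) for s ≠ -4; g(t,-4) = 0.
t=0: g(0,0)=1
t=1: g(1,-1)=1 g(1,1)=1
t=2: g(2,-2)=1 g(2,0)=2 g(2,2)=1
t=3: g(3,-3)=1 g(3,-1)=3 g(3,1)=3 g(3,3)=1
t=4: g(4,-2)=4 g(4,0)=6 g(4,2)=4 g(4,4)=1
t=5: g(5,-3)=4 g(5,-1)=10 g(5,1)=10 g(5,3)=5 g(5,5)=1
t=6: g(6,-2)=14 g(6,0)=20 g(6,2)=15 g(6,4)=6 g(6,6)=1
t=7: g(7,-3)=14 g(7,-1)=34 g(7,1)=35 g(7,3)=21 g(7,5)=7 g(7,7)=1
t=8: g(8,-2)=48 g(8,0)=69 g(8,2)=56 g(8,4)=28 g(8,6)=8 g(8,8)=1
t=9: g(9,-3)=48 g(9,-1)=117 g(9,1)=125 g(9,3)=84 g(9,5)=36 g(9,7)=9 g(9,9)=1
t=10: g(10,-2)=165 g(10,0)=242 g(10,2)=209 g(10,4)=120 g(10,6)=45 g(10,8)=10 g(10,10)=1
t=11: g(11,-3)=165 g(11,-1)=407 g(11,1)=451 g(11,3)=329 g(11,5)=165 g(11,7)=55 g(11,9)=11 g(11,11)=1
t=12: g(12,-2)=572 g(12,0)=858 g(12,2)=780 g(12,4)=494 g(12,6)=220 g(12,8)=66 g(12,10)=12 g(12,12)=1
t=13: g(13,-3)=572 g(13,-1)=1430 g(13,1)=1638 g(13,3)=1274 g(13,5)=714 g(13,7)=286 g(13,9)=78 g(13,11)=13 g(13,13)=1
t=14: g(14,-2)=2002 g(14,0)=3068 g(14,2)=2912 g(14,4)=1988 g(14,6)=1000 g(14,8)=364 g(14,10)=91 g(14,12)=14 g(14,14)=1
t=15: g(15,-3)=2002 g(15,-1)=5070 g(15,1)=5980 g(15,3)=4900 g(15,5)=2988 g(15,7)=1364 g(15,9)=455 g(15,11)=105 g(15,13)=15 g(15,15)=1
t=16: g(16,-2)=7072 g(16,0)=11050 g(16,2)=10880 g(16,4)=7888 g(16,6)=4352 g(16,8)=1819 g(16,10)=560 g(16,12)=120 g(16,14)=16 g(16,16)=1
Paths never hitting -4: Σ_s g(16,s) = 43758
Paths hitting -4: 2^16 - 43758 = 21778
P = 21778/65536 = 10889/32768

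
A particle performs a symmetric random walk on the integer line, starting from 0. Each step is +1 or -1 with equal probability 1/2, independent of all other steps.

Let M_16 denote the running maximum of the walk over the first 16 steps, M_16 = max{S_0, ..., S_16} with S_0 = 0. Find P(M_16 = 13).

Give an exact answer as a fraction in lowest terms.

Answer: 1/4096

Derivation:
Let M_16 = max(S_0,...,S_16). Use the reflection principle: for j ≥ 1, #{paths with M_16 ≥ j} = #{S_16 ≥ j} + #{S_16 ≥ j+1}.
By reflection, #{M_16 ≥ 13} = #{S_16 ≥ 13} + #{S_16 ≥ 14} = 17 + 17 = 34.
#{M_16 ≥ 14} = #{S_16 ≥ 14} + #{S_16 ≥ 15} = 17 + 1 = 18.
#{M_16 = 13} = 34 - 18 = 16.
P(M_16 = 13) = 16/65536 = 1/4096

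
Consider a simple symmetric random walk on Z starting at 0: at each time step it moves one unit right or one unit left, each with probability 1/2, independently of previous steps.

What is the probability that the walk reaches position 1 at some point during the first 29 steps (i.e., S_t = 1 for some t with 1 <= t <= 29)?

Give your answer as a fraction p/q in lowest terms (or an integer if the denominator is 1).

Count via complement. Let g(t,s) = #length-t paths at position s with S_1..S_t all ≠ 1.
g(t,s) = g(t-1,s-1) + g(t-1,s+1) for s ≠ 1; g(t,1) = 0.
t=0: g(0,0)=1
t=1: g(1,-1)=1
t=2: g(2,-2)=1 g(2,0)=1
t=3: g(3,-3)=1 g(3,-1)=2
t=4: g(4,-4)=1 g(4,-2)=3 g(4,0)=2
t=5: g(5,-5)=1 g(5,-3)=4 g(5,-1)=5
t=6: g(6,-6)=1 g(6,-4)=5 g(6,-2)=9 g(6,0)=5
t=7: g(7,-7)=1 g(7,-5)=6 g(7,-3)=14 g(7,-1)=14
t=8: g(8,-8)=1 g(8,-6)=7 g(8,-4)=20 g(8,-2)=28 g(8,0)=14
t=9: g(9,-9)=1 g(9,-7)=8 g(9,-5)=27 g(9,-3)=48 g(9,-1)=42
t=10: g(10,-10)=1 g(10,-8)=9 g(10,-6)=35 g(10,-4)=75 g(10,-2)=90 g(10,0)=42
t=11: g(11,-11)=1 g(11,-9)=10 g(11,-7)=44 g(11,-5)=110 g(11,-3)=165 g(11,-1)=132
t=12: g(12,-12)=1 g(12,-10)=11 g(12,-8)=54 g(12,-6)=154 g(12,-4)=275 g(12,-2)=297 g(12,0)=132
t=13: g(13,-13)=1 g(13,-11)=12 g(13,-9)=65 g(13,-7)=208 g(13,-5)=429 g(13,-3)=572 g(13,-1)=429
t=14: g(14,-14)=1 g(14,-12)=13 g(14,-10)=77 g(14,-8)=273 g(14,-6)=637 g(14,-4)=1001 g(14,-2)=1001 g(14,0)=429
t=15: g(15,-15)=1 g(15,-13)=14 g(15,-11)=90 g(15,-9)=350 g(15,-7)=910 g(15,-5)=1638 g(15,-3)=2002 g(15,-1)=1430
t=16: g(16,-16)=1 g(16,-14)=15 g(16,-12)=104 g(16,-10)=440 g(16,-8)=1260 g(16,-6)=2548 g(16,-4)=3640 g(16,-2)=3432 g(16,0)=1430
t=17: g(17,-17)=1 g(17,-15)=16 g(17,-13)=119 g(17,-11)=544 g(17,-9)=1700 g(17,-7)=3808 g(17,-5)=6188 g(17,-3)=7072 g(17,-1)=4862
t=18: g(18,-18)=1 g(18,-16)=17 g(18,-14)=135 g(18,-12)=663 g(18,-10)=2244 g(18,-8)=5508 g(18,-6)=9996 g(18,-4)=13260 g(18,-2)=11934 g(18,0)=4862
t=19: g(19,-19)=1 g(19,-17)=18 g(19,-15)=152 g(19,-13)=798 g(19,-11)=2907 g(19,-9)=7752 g(19,-7)=15504 g(19,-5)=23256 g(19,-3)=25194 g(19,-1)=16796
t=20: g(20,-20)=1 g(20,-18)=19 g(20,-16)=170 g(20,-14)=950 g(20,-12)=3705 g(20,-10)=10659 g(20,-8)=23256 g(20,-6)=38760 g(20,-4)=48450 g(20,-2)=41990 g(20,0)=16796
t=21: g(21,-21)=1 g(21,-19)=20 g(21,-17)=189 g(21,-15)=1120 g(21,-13)=4655 g(21,-11)=14364 g(21,-9)=33915 g(21,-7)=62016 g(21,-5)=87210 g(21,-3)=90440 g(21,-1)=58786
t=22: g(22,-22)=1 g(22,-20)=21 g(22,-18)=209 g(22,-16)=1309 g(22,-14)=5775 g(22,-12)=19019 g(22,-10)=48279 g(22,-8)=95931 g(22,-6)=149226 g(22,-4)=177650 g(22,-2)=149226 g(22,0)=58786
t=23: g(23,-23)=1 g(23,-21)=22 g(23,-19)=230 g(23,-17)=1518 g(23,-15)=7084 g(23,-13)=24794 g(23,-11)=67298 g(23,-9)=144210 g(23,-7)=245157 g(23,-5)=326876 g(23,-3)=326876 g(23,-1)=208012
t=24: g(24,-24)=1 g(24,-22)=23 g(24,-20)=252 g(24,-18)=1748 g(24,-16)=8602 g(24,-14)=31878 g(24,-12)=92092 g(24,-10)=211508 g(24,-8)=389367 g(24,-6)=572033 g(24,-4)=653752 g(24,-2)=534888 g(24,0)=208012
t=25: g(25,-25)=1 g(25,-23)=24 g(25,-21)=275 g(25,-19)=2000 g(25,-17)=10350 g(25,-15)=40480 g(25,-13)=123970 g(25,-11)=303600 g(25,-9)=600875 g(25,-7)=961400 g(25,-5)=1225785 g(25,-3)=1188640 g(25,-1)=742900
t=26: g(26,-26)=1 g(26,-24)=25 g(26,-22)=299 g(26,-20)=2275 g(26,-18)=12350 g(26,-16)=50830 g(26,-14)=164450 g(26,-12)=427570 g(26,-10)=904475 g(26,-8)=1562275 g(26,-6)=2187185 g(26,-4)=2414425 g(26,-2)=1931540 g(26,0)=742900
t=27: g(27,-27)=1 g(27,-25)=26 g(27,-23)=324 g(27,-21)=2574 g(27,-19)=14625 g(27,-17)=63180 g(27,-15)=215280 g(27,-13)=592020 g(27,-11)=1332045 g(27,-9)=2466750 g(27,-7)=3749460 g(27,-5)=4601610 g(27,-3)=4345965 g(27,-1)=2674440
t=28: g(28,-28)=1 g(28,-26)=27 g(28,-24)=350 g(28,-22)=2898 g(28,-20)=17199 g(28,-18)=77805 g(28,-16)=278460 g(28,-14)=807300 g(28,-12)=1924065 g(28,-10)=3798795 g(28,-8)=6216210 g(28,-6)=8351070 g(28,-4)=8947575 g(28,-2)=7020405 g(28,0)=2674440
t=29: g(29,-29)=1 g(29,-27)=28 g(29,-25)=377 g(29,-23)=3248 g(29,-21)=20097 g(29,-19)=95004 g(29,-17)=356265 g(29,-15)=1085760 g(29,-13)=2731365 g(29,-11)=5722860 g(29,-9)=10015005 g(29,-7)=14567280 g(29,-5)=17298645 g(29,-3)=15967980 g(29,-1)=9694845
Paths never hitting 1: Σ_s g(29,s) = 77558760
Paths hitting 1: 2^29 - 77558760 = 459312152
P = 459312152/536870912 = 57414019/67108864

Answer: 57414019/67108864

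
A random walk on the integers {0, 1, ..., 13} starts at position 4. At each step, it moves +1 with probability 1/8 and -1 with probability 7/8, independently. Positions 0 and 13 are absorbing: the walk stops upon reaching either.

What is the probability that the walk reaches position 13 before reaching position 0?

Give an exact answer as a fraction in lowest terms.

Answer: 400/16148168401

Derivation:
Biased walk: p = 1/8, q = 7/8, r = q/p = 7
Gambler's ruin: P(hit 13 before 0 | start at 4) = (1 - r^a)/(1 - r^N)
r^4 = 2401; r^13 = 96889010407
P = (1 - 2401) / (1 - 96889010407) = -2400 / -96889010406 = 400/16148168401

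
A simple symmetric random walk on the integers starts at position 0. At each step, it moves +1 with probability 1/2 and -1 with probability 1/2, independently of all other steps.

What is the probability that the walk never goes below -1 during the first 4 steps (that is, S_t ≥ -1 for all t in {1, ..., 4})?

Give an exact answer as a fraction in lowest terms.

Let f(t,s) = #length-t paths at position s with S_1..S_t all ≥ -1.
f(t,s) = f(t-1,s-1) + f(t-1,s+1) for s ≥ -1; f(t,s) = 0 for s < -1.
t=0: f(0,0)=1
t=1: f(1,-1)=1 f(1,1)=1
t=2: f(2,0)=2 f(2,2)=1
t=3: f(3,-1)=2 f(3,1)=3 f(3,3)=1
t=4: f(4,0)=5 f(4,2)=4 f(4,4)=1
Σ_s f(4,s) = 10
P = 10/16 = 5/8

Answer: 5/8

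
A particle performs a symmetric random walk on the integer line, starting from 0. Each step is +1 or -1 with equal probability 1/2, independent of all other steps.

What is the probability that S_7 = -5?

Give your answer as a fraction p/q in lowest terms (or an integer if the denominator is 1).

To reach position -5 after 7 steps: need 1 step of +1 and 6 of -1.
Favorable paths: C(7,1) = 7
Total paths: 2^7 = 128
P = 7/128 = 7/128

Answer: 7/128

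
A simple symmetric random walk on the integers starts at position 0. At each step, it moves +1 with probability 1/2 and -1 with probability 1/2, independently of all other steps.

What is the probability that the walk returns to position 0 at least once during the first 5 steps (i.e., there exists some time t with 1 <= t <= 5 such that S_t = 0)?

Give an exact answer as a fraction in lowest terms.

Count via complement. Let g(t,s) = #length-t paths at position s with S_1..S_t all ≠ 0.
g(t,s) = g(t-1,s-1) + g(t-1,s+1) for s ≠ 0; g(t,0) = 0.
t=0: g(0,0)=1
t=1: g(1,-1)=1 g(1,1)=1
t=2: g(2,-2)=1 g(2,2)=1
t=3: g(3,-3)=1 g(3,-1)=1 g(3,1)=1 g(3,3)=1
t=4: g(4,-4)=1 g(4,-2)=2 g(4,2)=2 g(4,4)=1
t=5: g(5,-5)=1 g(5,-3)=3 g(5,-1)=2 g(5,1)=2 g(5,3)=3 g(5,5)=1
Paths never hitting 0: Σ_s g(5,s) = 12
Paths hitting 0: 2^5 - 12 = 20
P = 20/32 = 5/8

Answer: 5/8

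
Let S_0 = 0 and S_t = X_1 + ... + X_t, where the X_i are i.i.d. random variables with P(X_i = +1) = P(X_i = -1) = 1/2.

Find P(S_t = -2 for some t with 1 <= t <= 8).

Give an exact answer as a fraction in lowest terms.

Count via complement. Let g(t,s) = #length-t paths at position s with S_1..S_t all ≠ -2.
g(t,s) = g(t-1,s-1) + g(t-1,s+1) for s ≠ -2; g(t,-2) = 0.
t=0: g(0,0)=1
t=1: g(1,-1)=1 g(1,1)=1
t=2: g(2,0)=2 g(2,2)=1
t=3: g(3,-1)=2 g(3,1)=3 g(3,3)=1
t=4: g(4,0)=5 g(4,2)=4 g(4,4)=1
t=5: g(5,-1)=5 g(5,1)=9 g(5,3)=5 g(5,5)=1
t=6: g(6,0)=14 g(6,2)=14 g(6,4)=6 g(6,6)=1
t=7: g(7,-1)=14 g(7,1)=28 g(7,3)=20 g(7,5)=7 g(7,7)=1
t=8: g(8,0)=42 g(8,2)=48 g(8,4)=27 g(8,6)=8 g(8,8)=1
Paths never hitting -2: Σ_s g(8,s) = 126
Paths hitting -2: 2^8 - 126 = 130
P = 130/256 = 65/128

Answer: 65/128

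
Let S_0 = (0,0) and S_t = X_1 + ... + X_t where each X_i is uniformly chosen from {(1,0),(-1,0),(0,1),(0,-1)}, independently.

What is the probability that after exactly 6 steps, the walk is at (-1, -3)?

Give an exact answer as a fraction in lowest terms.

Let h be the number of horizontal steps (so 6-h are vertical). To end at (-1,-3) need (h-1)/2 right-steps and ((6-h)-3)/2 up-steps.
Sum over h with 1 ≤ h ≤ 3, h ≡ 1 (mod 2), 6-h ≡ 1 (mod 2):
h=1: C(6,1)·C(1,0)·C(5,1) = 6·1·5 = 30
h=3: C(6,3)·C(3,1)·C(3,0) = 20·3·1 = 60
Total favorable: 90
Total paths: 4^6 = 4096
P = 90/4096 = 45/2048

Answer: 45/2048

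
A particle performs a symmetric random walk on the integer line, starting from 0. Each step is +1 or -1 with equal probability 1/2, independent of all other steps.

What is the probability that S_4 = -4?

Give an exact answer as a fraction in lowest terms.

Answer: 1/16

Derivation:
To reach position -4 after 4 steps: need 0 steps of +1 and 4 of -1.
Favorable paths: C(4,0) = 1
Total paths: 2^4 = 16
P = 1/16 = 1/16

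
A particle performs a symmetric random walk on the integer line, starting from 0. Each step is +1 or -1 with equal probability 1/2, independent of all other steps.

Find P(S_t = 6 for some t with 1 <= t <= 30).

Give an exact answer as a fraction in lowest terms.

Count via complement. Let g(t,s) = #length-t paths at position s with S_1..S_t all ≠ 6.
g(t,s) = g(t-1,s-1) + g(t-1,s+1) for s ≠ 6; g(t,6) = 0.
t=0: g(0,0)=1
t=1: g(1,-1)=1 g(1,1)=1
t=2: g(2,-2)=1 g(2,0)=2 g(2,2)=1
t=3: g(3,-3)=1 g(3,-1)=3 g(3,1)=3 g(3,3)=1
t=4: g(4,-4)=1 g(4,-2)=4 g(4,0)=6 g(4,2)=4 g(4,4)=1
t=5: g(5,-5)=1 g(5,-3)=5 g(5,-1)=10 g(5,1)=10 g(5,3)=5 g(5,5)=1
t=6: g(6,-6)=1 g(6,-4)=6 g(6,-2)=15 g(6,0)=20 g(6,2)=15 g(6,4)=6
t=7: g(7,-7)=1 g(7,-5)=7 g(7,-3)=21 g(7,-1)=35 g(7,1)=35 g(7,3)=21 g(7,5)=6
t=8: g(8,-8)=1 g(8,-6)=8 g(8,-4)=28 g(8,-2)=56 g(8,0)=70 g(8,2)=56 g(8,4)=27
t=9: g(9,-9)=1 g(9,-7)=9 g(9,-5)=36 g(9,-3)=84 g(9,-1)=126 g(9,1)=126 g(9,3)=83 g(9,5)=27
t=10: g(10,-10)=1 g(10,-8)=10 g(10,-6)=45 g(10,-4)=120 g(10,-2)=210 g(10,0)=252 g(10,2)=209 g(10,4)=110
t=11: g(11,-11)=1 g(11,-9)=11 g(11,-7)=55 g(11,-5)=165 g(11,-3)=330 g(11,-1)=462 g(11,1)=461 g(11,3)=319 g(11,5)=110
t=12: g(12,-12)=1 g(12,-10)=12 g(12,-8)=66 g(12,-6)=220 g(12,-4)=495 g(12,-2)=792 g(12,0)=923 g(12,2)=780 g(12,4)=429
t=13: g(13,-13)=1 g(13,-11)=13 g(13,-9)=78 g(13,-7)=286 g(13,-5)=715 g(13,-3)=1287 g(13,-1)=1715 g(13,1)=1703 g(13,3)=1209 g(13,5)=429
t=14: g(14,-14)=1 g(14,-12)=14 g(14,-10)=91 g(14,-8)=364 g(14,-6)=1001 g(14,-4)=2002 g(14,-2)=3002 g(14,0)=3418 g(14,2)=2912 g(14,4)=1638
t=15: g(15,-15)=1 g(15,-13)=15 g(15,-11)=105 g(15,-9)=455 g(15,-7)=1365 g(15,-5)=3003 g(15,-3)=5004 g(15,-1)=6420 g(15,1)=6330 g(15,3)=4550 g(15,5)=1638
t=16: g(16,-16)=1 g(16,-14)=16 g(16,-12)=120 g(16,-10)=560 g(16,-8)=1820 g(16,-6)=4368 g(16,-4)=8007 g(16,-2)=11424 g(16,0)=12750 g(16,2)=10880 g(16,4)=6188
t=17: g(17,-17)=1 g(17,-15)=17 g(17,-13)=136 g(17,-11)=680 g(17,-9)=2380 g(17,-7)=6188 g(17,-5)=12375 g(17,-3)=19431 g(17,-1)=24174 g(17,1)=23630 g(17,3)=17068 g(17,5)=6188
t=18: g(18,-18)=1 g(18,-16)=18 g(18,-14)=153 g(18,-12)=816 g(18,-10)=3060 g(18,-8)=8568 g(18,-6)=18563 g(18,-4)=31806 g(18,-2)=43605 g(18,0)=47804 g(18,2)=40698 g(18,4)=23256
t=19: g(19,-19)=1 g(19,-17)=19 g(19,-15)=171 g(19,-13)=969 g(19,-11)=3876 g(19,-9)=11628 g(19,-7)=27131 g(19,-5)=50369 g(19,-3)=75411 g(19,-1)=91409 g(19,1)=88502 g(19,3)=63954 g(19,5)=23256
t=20: g(20,-20)=1 g(20,-18)=20 g(20,-16)=190 g(20,-14)=1140 g(20,-12)=4845 g(20,-10)=15504 g(20,-8)=38759 g(20,-6)=77500 g(20,-4)=125780 g(20,-2)=166820 g(20,0)=179911 g(20,2)=152456 g(20,4)=87210
t=21: g(21,-21)=1 g(21,-19)=21 g(21,-17)=210 g(21,-15)=1330 g(21,-13)=5985 g(21,-11)=20349 g(21,-9)=54263 g(21,-7)=116259 g(21,-5)=203280 g(21,-3)=292600 g(21,-1)=346731 g(21,1)=332367 g(21,3)=239666 g(21,5)=87210
t=22: g(22,-22)=1 g(22,-20)=22 g(22,-18)=231 g(22,-16)=1540 g(22,-14)=7315 g(22,-12)=26334 g(22,-10)=74612 g(22,-8)=170522 g(22,-6)=319539 g(22,-4)=495880 g(22,-2)=639331 g(22,0)=679098 g(22,2)=572033 g(22,4)=326876
t=23: g(23,-23)=1 g(23,-21)=23 g(23,-19)=253 g(23,-17)=1771 g(23,-15)=8855 g(23,-13)=33649 g(23,-11)=100946 g(23,-9)=245134 g(23,-7)=490061 g(23,-5)=815419 g(23,-3)=1135211 g(23,-1)=1318429 g(23,1)=1251131 g(23,3)=898909 g(23,5)=326876
t=24: g(24,-24)=1 g(24,-22)=24 g(24,-20)=276 g(24,-18)=2024 g(24,-16)=10626 g(24,-14)=42504 g(24,-12)=134595 g(24,-10)=346080 g(24,-8)=735195 g(24,-6)=1305480 g(24,-4)=1950630 g(24,-2)=2453640 g(24,0)=2569560 g(24,2)=2150040 g(24,4)=1225785
t=25: g(25,-25)=1 g(25,-23)=25 g(25,-21)=300 g(25,-19)=2300 g(25,-17)=12650 g(25,-15)=53130 g(25,-13)=177099 g(25,-11)=480675 g(25,-9)=1081275 g(25,-7)=2040675 g(25,-5)=3256110 g(25,-3)=4404270 g(25,-1)=5023200 g(25,1)=4719600 g(25,3)=3375825 g(25,5)=1225785
t=26: g(26,-26)=1 g(26,-24)=26 g(26,-22)=325 g(26,-20)=2600 g(26,-18)=14950 g(26,-16)=65780 g(26,-14)=230229 g(26,-12)=657774 g(26,-10)=1561950 g(26,-8)=3121950 g(26,-6)=5296785 g(26,-4)=7660380 g(26,-2)=9427470 g(26,0)=9742800 g(26,2)=8095425 g(26,4)=4601610
t=27: g(27,-27)=1 g(27,-25)=27 g(27,-23)=351 g(27,-21)=2925 g(27,-19)=17550 g(27,-17)=80730 g(27,-15)=296009 g(27,-13)=888003 g(27,-11)=2219724 g(27,-9)=4683900 g(27,-7)=8418735 g(27,-5)=12957165 g(27,-3)=17087850 g(27,-1)=19170270 g(27,1)=17838225 g(27,3)=12697035 g(27,5)=4601610
t=28: g(28,-28)=1 g(28,-26)=28 g(28,-24)=378 g(28,-22)=3276 g(28,-20)=20475 g(28,-18)=98280 g(28,-16)=376739 g(28,-14)=1184012 g(28,-12)=3107727 g(28,-10)=6903624 g(28,-8)=13102635 g(28,-6)=21375900 g(28,-4)=30045015 g(28,-2)=36258120 g(28,0)=37008495 g(28,2)=30535260 g(28,4)=17298645
t=29: g(29,-29)=1 g(29,-27)=29 g(29,-25)=406 g(29,-23)=3654 g(29,-21)=23751 g(29,-19)=118755 g(29,-17)=475019 g(29,-15)=1560751 g(29,-13)=4291739 g(29,-11)=10011351 g(29,-9)=20006259 g(29,-7)=34478535 g(29,-5)=51420915 g(29,-3)=66303135 g(29,-1)=73266615 g(29,1)=67543755 g(29,3)=47833905 g(29,5)=17298645
t=30: g(30,-30)=1 g(30,-28)=30 g(30,-26)=435 g(30,-24)=4060 g(30,-22)=27405 g(30,-20)=142506 g(30,-18)=593774 g(30,-16)=2035770 g(30,-14)=5852490 g(30,-12)=14303090 g(30,-10)=30017610 g(30,-8)=54484794 g(30,-6)=85899450 g(30,-4)=117724050 g(30,-2)=139569750 g(30,0)=140810370 g(30,2)=115377660 g(30,4)=65132550
Paths never hitting 6: Σ_s g(30,s) = 771975795
Paths hitting 6: 2^30 - 771975795 = 301766029
P = 301766029/1073741824 = 301766029/1073741824

Answer: 301766029/1073741824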